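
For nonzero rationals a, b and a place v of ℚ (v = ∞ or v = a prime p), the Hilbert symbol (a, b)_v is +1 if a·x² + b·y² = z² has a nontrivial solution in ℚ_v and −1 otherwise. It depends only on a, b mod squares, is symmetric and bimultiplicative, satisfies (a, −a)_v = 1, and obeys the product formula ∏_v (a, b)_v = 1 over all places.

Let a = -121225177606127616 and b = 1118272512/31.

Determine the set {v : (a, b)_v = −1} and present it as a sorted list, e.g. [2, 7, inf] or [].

Mod squares: a ≡ -19, b ≡ 690897. Check v ∈ {∞, 2, 3, 7, 17, 19, 23, 31}.
v=2: v_2(a)=18, v_2(b)=10; units ≡ 5, 1 (mod 8); ε·ε+αω+βω = 0·0+18·0+10·1 ≡ 0  ⇒  (a,b)_2 = +1.
v=3: a=3^2·(≡2), b=3^1·(≡1) mod 3; (2|3)=-1, (1|3)=+1; (−1)^{2·1·1}·(-1)^1·(+1)^2 = -1.
v=17: a=17^2·(≡13), b=17^1·(≡11) mod 17; (13|17)=+1, (11|17)=-1; (−1)^{2·1·8}·(+1)^1·(-1)^2 = +1.
v=7: a=7^2·(≡2), b=7^2·(≡4) mod 7; (2|7)=+1, (4|7)=+1; (−1)^{2·2·3}·(+1)^2·(+1)^2 = +1.
v=∞: -19 < 0 and 690897 > 0  ⇒  (a,b)_∞ = +1.
v=19: a=19^3·(≡10), b=19^1·(≡6) mod 19; (10|19)=-1, (6|19)=+1; (−1)^{3·1·9}·(-1)^1·(+1)^3 = +1.
v=23: a=23^2·(≡1), b=23^1·(≡2) mod 23; (1|23)=+1, (2|23)=+1; (−1)^{2·1·11}·(+1)^1·(+1)^2 = +1.
v=31: a=31^0·(≡30), b=31^-1·(≡26) mod 31; (30|31)=-1, (26|31)=-1; (−1)^{0·-1·15}·(-1)^-1·(-1)^0 = -1.
|Ram(-19, 690897)| = 2, even; anisotropic at {3, 31}.

[3, 31]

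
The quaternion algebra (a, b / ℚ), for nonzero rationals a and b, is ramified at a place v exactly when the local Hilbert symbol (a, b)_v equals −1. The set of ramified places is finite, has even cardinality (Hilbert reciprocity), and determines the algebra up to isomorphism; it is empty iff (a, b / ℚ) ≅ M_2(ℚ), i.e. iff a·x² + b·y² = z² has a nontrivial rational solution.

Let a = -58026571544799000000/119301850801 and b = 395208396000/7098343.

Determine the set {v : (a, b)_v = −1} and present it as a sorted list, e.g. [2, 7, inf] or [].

[3, 7]

Mod squares: a ≡ -39, b ≡ 770. Check v ∈ {∞, 2, 3, 5, 7, 11, 13, 19, 37, 53}.
v=53: a=53^-2·(≡20), b=53^-2·(≡1) mod 53; (20|53)=-1, (1|53)=+1; (−1)^{-2·-2·26}·(-1)^-2·(+1)^-2 = +1.
v=37: a=37^4·(≡18), b=37^2·(≡21) mod 37; (18|37)=-1, (21|37)=+1; (−1)^{4·2·18}·(-1)^2·(+1)^4 = +1.
v=7: a=7^-6·(≡3), b=7^-1·(≡5) mod 7; (3|7)=-1, (5|7)=-1; (−1)^{-6·-1·3}·(-1)^-1·(-1)^-6 = -1.
v=5: a=5^6·(≡4), b=5^3·(≡1) mod 5; (4|5)=+1, (1|5)=+1; (−1)^{6·3·2}·(+1)^3·(+1)^6 = +1.
v=3: a=3^9·(≡2), b=3^8·(≡2) mod 3; (2|3)=-1, (2|3)=-1; (−1)^{9·8·1}·(-1)^8·(-1)^9 = -1.
v=∞: -39 < 0 and 770 > 0  ⇒  (a,b)_∞ = +1.
v=13: a=13^1·(≡9), b=13^0·(≡3) mod 13; (9|13)=+1, (3|13)=+1; (−1)^{1·0·6}·(+1)^0·(+1)^1 = +1.
v=19: a=19^-2·(≡2), b=19^-2·(≡12) mod 19; (2|19)=-1, (12|19)=-1; (−1)^{-2·-2·9}·(-1)^-2·(-1)^-2 = +1.
v=11: a=11^2·(≡9), b=11^1·(≡1) mod 11; (9|11)=+1, (1|11)=+1; (−1)^{2·1·5}·(+1)^1·(+1)^2 = +1.
v=2: v_2(a)=6, v_2(b)=5; units ≡ 1, 1 (mod 8); ε·ε+αω+βω = 0·0+6·0+5·0 ≡ 0  ⇒  (a,b)_2 = +1.
Ram(-39, 770) = {3, 7}; no ℚ_3-point on the conic.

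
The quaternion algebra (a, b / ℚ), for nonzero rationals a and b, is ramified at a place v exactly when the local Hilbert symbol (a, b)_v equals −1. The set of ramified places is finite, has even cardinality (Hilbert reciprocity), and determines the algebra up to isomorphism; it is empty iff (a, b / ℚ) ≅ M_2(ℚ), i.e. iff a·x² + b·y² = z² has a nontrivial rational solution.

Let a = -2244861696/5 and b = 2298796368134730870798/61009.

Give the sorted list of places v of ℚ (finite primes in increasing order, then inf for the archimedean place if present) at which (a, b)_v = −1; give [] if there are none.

(a, b) ≡ (-7395, 2958) mod (ℚ^×)²; places V = {2, 3, 5, 7, 11, 13, 17, 19, 23, 29, 37, ∞}.
(a,b)_5: α=-1, u≡4; β=0, v≡2 (mod 5); (4|5)=+1, (2|5)=-1; sign (−1)^0·+1^0·-1^-1 = -1.
(a,b)_3: α=1, u≡1; β=13, v≡2 (mod 3); (1|3)=+1, (2|3)=-1; sign (−1)^1·+1^13·-1^1 = +1.
(a,b)_7: α=2, u≡1; β=4, v≡2 (mod 7); (1|7)=+1, (2|7)=+1; sign (−1)^0·+1^4·+1^2 = +1.
(a,b)_∞: sgn(-7395)=−, sgn(2958)=+, so +1.
(a,b)_13: α=0, u≡8; β=-2, v≡8 (mod 13); (8|13)=-1, (8|13)=-1; sign (−1)^0·-1^-2·-1^0 = +1.
(a,b)_17: α=1, u≡5; β=1, v≡8 (mod 17); (5|17)=-1, (8|17)=+1; sign (−1)^0·-1^1·+1^1 = -1.
(a,b)_2: α=8, β=1; u≡5, v≡7 (mod 8); ε(u)ε(v)=0·1, αω(v)=8·0, βω(u)=1·1; sum ≡ 1  ⇒  -1.
(a,b)_29: α=1, u≡25; β=3, v≡27 (mod 29); (25|29)=+1, (27|29)=-1; sign (−1)^0·+1^3·-1^1 = -1.
(a,b)_19: α=0, u≡13; β=-2, v≡12 (mod 19); (13|19)=-1, (12|19)=-1; sign (−1)^0·-1^-2·-1^0 = +1.
(a,b)_37: α=0, u≡2; β=2, v≡17 (mod 37); (2|37)=-1, (17|37)=-1; sign (−1)^0·-1^2·-1^0 = +1.
(a,b)_23: α=0, u≡21; β=2, v≡5 (mod 23); (21|23)=-1, (5|23)=-1; sign (−1)^0·-1^2·-1^0 = +1.
(a,b)_11: α=2, u≡7; β=0, v≡6 (mod 11); (7|11)=-1, (6|11)=-1; sign (−1)^0·-1^0·-1^2 = +1.
Ram(-7395, 2958) = {2, 5, 17, 29}; no ℚ_2-point on the conic.

[2, 5, 17, 29]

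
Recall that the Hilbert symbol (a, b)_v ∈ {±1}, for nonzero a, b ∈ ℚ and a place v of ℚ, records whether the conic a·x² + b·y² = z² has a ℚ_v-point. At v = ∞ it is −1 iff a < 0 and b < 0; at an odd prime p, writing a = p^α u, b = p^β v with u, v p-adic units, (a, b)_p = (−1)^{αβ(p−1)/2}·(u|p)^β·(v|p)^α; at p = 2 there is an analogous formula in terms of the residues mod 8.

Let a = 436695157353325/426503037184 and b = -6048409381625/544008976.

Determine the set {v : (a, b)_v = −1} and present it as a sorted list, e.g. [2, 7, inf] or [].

[5, 13]

Mod squares: a ≡ 13, b ≡ -65. Check v ∈ {∞, 2, 5, 7, 13, 17, 19}.
v=5: a=5^2·(≡2), b=5^3·(≡2) mod 5; (2|5)=-1, (2|5)=-1; (−1)^{2·3·2}·(-1)^3·(-1)^2 = -1.
v=13: a=13^5·(≡9), b=13^5·(≡8) mod 13; (9|13)=+1, (8|13)=-1; (−1)^{5·5·6}·(+1)^5·(-1)^5 = -1.
v=∞: 13 > 0 and -65 < 0  ⇒  (a,b)_∞ = +1.
v=19: a=19^6·(≡10), b=19^4·(≡16) mod 19; (10|19)=-1, (16|19)=+1; (−1)^{6·4·9}·(-1)^4·(+1)^6 = +1.
v=2: v_2(a)=-8, v_2(b)=-4; units ≡ 5, 7 (mod 8); ε·ε+αω+βω = 0·1+-8·0+-4·1 ≡ 0  ⇒  (a,b)_2 = +1.
v=7: a=7^-8·(≡3), b=7^-6·(≡3) mod 7; (3|7)=-1, (3|7)=-1; (−1)^{-8·-6·3}·(-1)^-6·(-1)^-8 = +1.
v=17: a=17^-2·(≡8), b=17^-2·(≡14) mod 17; (8|17)=+1, (14|17)=-1; (−1)^{-2·-2·8}·(+1)^-2·(-1)^-2 = +1.
|Ram(13, -65)| = 2, even; anisotropic at {5, 13}.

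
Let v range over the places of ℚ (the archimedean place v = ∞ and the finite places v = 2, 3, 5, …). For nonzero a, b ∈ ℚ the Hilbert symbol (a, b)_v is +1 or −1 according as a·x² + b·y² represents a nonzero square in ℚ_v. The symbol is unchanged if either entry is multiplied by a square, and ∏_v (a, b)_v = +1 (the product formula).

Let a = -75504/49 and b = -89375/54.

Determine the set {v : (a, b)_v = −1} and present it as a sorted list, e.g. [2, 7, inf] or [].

(a, b) ≡ (-39, -858) mod (ℚ^×)²; places V = {2, 3, 5, 7, 11, 13, ∞}.
(a,b)_2: α=4, β=-1; u≡1, v≡3 (mod 8); ε(u)ε(v)=0·1, αω(v)=4·1, βω(u)=-1·0; sum ≡ 0  ⇒  +1.
(a,b)_5: α=0, u≡4; β=4, v≡3 (mod 5); (4|5)=+1, (3|5)=-1; sign (−1)^0·+1^4·-1^0 = +1.
(a,b)_∞: sgn(-39)=−, sgn(-858)=−, so -1.
(a,b)_13: α=1, u≡12; β=1, v≡1 (mod 13); (12|13)=+1, (1|13)=+1; sign (−1)^0·+1^1·+1^1 = +1.
(a,b)_7: α=-2, u≡5; β=0, v≡3 (mod 7); (5|7)=-1, (3|7)=-1; sign (−1)^0·-1^0·-1^-2 = +1.
(a,b)_3: α=1, u≡2; β=-3, v≡2 (mod 3); (2|3)=-1, (2|3)=-1; sign (−1)^1·-1^-3·-1^1 = -1.
(a,b)_11: α=2, u≡5; β=1, v≡7 (mod 11); (5|11)=+1, (7|11)=-1; sign (−1)^0·+1^1·-1^2 = +1.
|Ram(-39, -858)| = 2, even; anisotropic at {3, ∞}.

[3, inf]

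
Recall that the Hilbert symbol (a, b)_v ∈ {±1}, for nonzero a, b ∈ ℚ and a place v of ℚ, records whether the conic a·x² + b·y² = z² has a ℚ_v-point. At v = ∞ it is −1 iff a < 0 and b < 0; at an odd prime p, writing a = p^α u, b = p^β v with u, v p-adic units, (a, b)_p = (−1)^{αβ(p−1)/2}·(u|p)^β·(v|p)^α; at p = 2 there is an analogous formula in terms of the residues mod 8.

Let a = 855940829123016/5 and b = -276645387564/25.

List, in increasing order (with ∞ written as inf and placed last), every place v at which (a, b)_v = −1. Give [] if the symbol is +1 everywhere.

Mod squares: a ≡ 293930, b ≡ -19. Check v ∈ {∞, 2, 3, 5, 7, 13, 17, 19}.
v=13: a=13^5·(≡10), b=13^4·(≡6) mod 13; (10|13)=+1, (6|13)=-1; (−1)^{5·4·6}·(+1)^4·(-1)^5 = -1.
v=2: v_2(a)=3, v_2(b)=2; units ≡ 5, 5 (mod 8); ε·ε+αω+βω = 0·0+3·1+2·1 ≡ 1  ⇒  (a,b)_2 = -1.
v=5: a=5^-1·(≡1), b=5^-2·(≡1) mod 5; (1|5)=+1, (1|5)=+1; (−1)^{-1·-2·2}·(+1)^-2·(+1)^-1 = +1.
v=19: a=19^1·(≡6), b=19^1·(≡8) mod 19; (6|19)=+1, (8|19)=-1; (−1)^{1·1·9}·(+1)^1·(-1)^1 = +1.
v=17: a=17^3·(≡8), b=17^2·(≡1) mod 17; (8|17)=+1, (1|17)=+1; (−1)^{3·2·8}·(+1)^2·(+1)^3 = +1.
v=∞: 293930 > 0 and -19 < 0  ⇒  (a,b)_∞ = +1.
v=7: a=7^3·(≡2), b=7^2·(≡1) mod 7; (2|7)=+1, (1|7)=+1; (−1)^{3·2·3}·(+1)^2·(+1)^3 = +1.
v=3: a=3^2·(≡2), b=3^2·(≡2) mod 3; (2|3)=-1, (2|3)=-1; (−1)^{2·2·1}·(-1)^2·(-1)^2 = +1.
(293930, -19 / ℚ) ramifies at {2, 13}: a division algebra.

[2, 13]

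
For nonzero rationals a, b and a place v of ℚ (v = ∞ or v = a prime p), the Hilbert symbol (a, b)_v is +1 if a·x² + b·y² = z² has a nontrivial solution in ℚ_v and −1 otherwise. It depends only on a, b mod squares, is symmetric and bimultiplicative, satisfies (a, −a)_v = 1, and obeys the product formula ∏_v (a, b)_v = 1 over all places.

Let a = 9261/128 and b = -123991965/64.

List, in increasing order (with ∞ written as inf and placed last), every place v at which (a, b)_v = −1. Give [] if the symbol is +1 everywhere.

Mod squares: a ≡ 42, b ≡ -170085. Check v ∈ {∞, 2, 3, 5, 7, 17, 23, 29}.
v=29: a=29^0·(≡25), b=29^1·(≡5) mod 29; (25|29)=+1, (5|29)=+1; (−1)^{0·1·14}·(+1)^1·(+1)^0 = +1.
v=7: a=7^3·(≡3), b=7^0·(≡1) mod 7; (3|7)=-1, (1|7)=+1; (−1)^{3·0·3}·(-1)^0·(+1)^3 = +1.
v=5: a=5^0·(≡2), b=5^1·(≡3) mod 5; (2|5)=-1, (3|5)=-1; (−1)^{0·1·2}·(-1)^1·(-1)^0 = -1.
v=2: v_2(a)=-7, v_2(b)=-6; units ≡ 5, 3 (mod 8); ε·ε+αω+βω = 0·1+-7·1+-6·1 ≡ 1  ⇒  (a,b)_2 = -1.
v=23: a=23^0·(≡10), b=23^1·(≡20) mod 23; (10|23)=-1, (20|23)=-1; (−1)^{0·1·11}·(-1)^1·(-1)^0 = -1.
v=17: a=17^0·(≡9), b=17^1·(≡4) mod 17; (9|17)=+1, (4|17)=+1; (−1)^{0·1·8}·(+1)^1·(+1)^0 = +1.
v=3: a=3^3·(≡2), b=3^7·(≡2) mod 3; (2|3)=-1, (2|3)=-1; (−1)^{3·7·1}·(-1)^7·(-1)^3 = -1.
v=∞: 42 > 0 and -170085 < 0  ⇒  (a,b)_∞ = +1.
|Ram(42, -170085)| = 4, even; anisotropic at {2, 3, 5, 23}.

[2, 3, 5, 23]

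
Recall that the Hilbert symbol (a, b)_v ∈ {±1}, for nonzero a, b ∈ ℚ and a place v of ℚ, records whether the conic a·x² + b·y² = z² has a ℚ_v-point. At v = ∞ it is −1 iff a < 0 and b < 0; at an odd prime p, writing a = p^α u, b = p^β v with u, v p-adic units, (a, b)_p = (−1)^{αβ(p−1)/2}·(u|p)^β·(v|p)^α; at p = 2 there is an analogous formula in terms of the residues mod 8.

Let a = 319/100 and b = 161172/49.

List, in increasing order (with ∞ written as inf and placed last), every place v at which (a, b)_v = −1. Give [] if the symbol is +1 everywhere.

(a, b) ≡ (319, 37) mod (ℚ^×)²; places V = {2, 3, 5, 7, 11, 29, 37, ∞}.
(a,b)_11: α=1, u≡7; β=2, v≡9 (mod 11); (7|11)=-1, (9|11)=+1; sign (−1)^0·-1^2·+1^1 = +1.
(a,b)_7: α=0, u≡2; β=-2, v≡4 (mod 7); (2|7)=+1, (4|7)=+1; sign (−1)^0·+1^-2·+1^0 = +1.
(a,b)_5: α=-2, u≡1; β=0, v≡3 (mod 5); (1|5)=+1, (3|5)=-1; sign (−1)^0·+1^0·-1^-2 = +1.
(a,b)_3: α=0, u≡1; β=2, v≡1 (mod 3); (1|3)=+1, (1|3)=+1; sign (−1)^0·+1^2·+1^0 = +1.
(a,b)_2: α=-2, β=2; u≡7, v≡5 (mod 8); ε(u)ε(v)=1·0, αω(v)=-2·1, βω(u)=2·0; sum ≡ 0  ⇒  +1.
(a,b)_∞: sgn(319)=+, sgn(37)=+, so +1.
(a,b)_37: α=0, u≡8; β=1, v≡30 (mod 37); (8|37)=-1, (30|37)=+1; sign (−1)^0·-1^1·+1^0 = -1.
(a,b)_29: α=1, u≡12; β=0, v≡14 (mod 29); (12|29)=-1, (14|29)=-1; sign (−1)^0·-1^0·-1^1 = -1.
Ram(319, 37) = {29, 37}; no ℚ_29-point on the conic.

[29, 37]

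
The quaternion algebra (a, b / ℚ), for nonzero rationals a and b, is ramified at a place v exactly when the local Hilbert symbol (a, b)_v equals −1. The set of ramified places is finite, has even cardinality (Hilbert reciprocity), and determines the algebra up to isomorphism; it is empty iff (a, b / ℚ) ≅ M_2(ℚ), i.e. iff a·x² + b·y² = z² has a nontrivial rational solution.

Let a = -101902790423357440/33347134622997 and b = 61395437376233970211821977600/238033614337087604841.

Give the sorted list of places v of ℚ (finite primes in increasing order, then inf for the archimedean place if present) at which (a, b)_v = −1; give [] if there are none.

[11, 13]

(a, b) ≡ (-130, 11) mod (ℚ^×)²; places V = {2, 3, 5, 11, 13, 19, 29, 31, ∞}.
(a,b)_∞: sgn(-130)=−, sgn(11)=+, so +1.
(a,b)_11: α=4, u≡7; β=7, v≡9 (mod 11); (7|11)=-1, (9|11)=+1; sign (−1)^0·-1^7·+1^4 = -1.
(a,b)_2: α=11, β=18; u≡7, v≡3 (mod 8); ε(u)ε(v)=1·1, αω(v)=11·1, βω(u)=18·0; sum ≡ 0  ⇒  +1.
(a,b)_29: α=4, u≡26; β=8, v≡15 (mod 29); (26|29)=-1, (15|29)=-1; sign (−1)^0·-1^8·-1^4 = +1.
(a,b)_5: α=1, u≡1; β=2, v≡4 (mod 5); (1|5)=+1, (4|5)=+1; sign (−1)^0·+1^2·+1^1 = +1.
(a,b)_13: α=-7, u≡3; β=-10, v≡5 (mod 13); (3|13)=+1, (5|13)=-1; sign (−1)^0·+1^-10·-1^-7 = -1.
(a,b)_19: α=0, u≡18; β=-2, v≡6 (mod 19); (18|19)=-1, (6|19)=+1; sign (−1)^0·-1^-2·+1^0 = +1.
(a,b)_3: α=-12, u≡2; β=-14, v≡2 (mod 3); (2|3)=-1, (2|3)=-1; sign (−1)^0·-1^-14·-1^-12 = +1.
(a,b)_31: α=2, u≡20; β=2, v≡27 (mod 31); (20|31)=+1, (27|31)=-1; sign (−1)^0·+1^2·-1^2 = +1.
(-130, 11 / ℚ) ramifies at {11, 13}: a division algebra.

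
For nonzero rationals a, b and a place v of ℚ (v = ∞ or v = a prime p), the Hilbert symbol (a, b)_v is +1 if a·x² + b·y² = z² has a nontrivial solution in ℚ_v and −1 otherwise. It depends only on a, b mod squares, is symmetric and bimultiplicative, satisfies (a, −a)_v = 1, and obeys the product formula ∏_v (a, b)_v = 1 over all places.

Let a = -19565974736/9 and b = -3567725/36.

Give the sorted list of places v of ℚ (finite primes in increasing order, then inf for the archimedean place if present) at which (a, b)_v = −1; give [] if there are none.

[2, 7, 29, 37, 41, inf]

Mod squares: a ≡ -3387461, b ≡ -142709. Check v ∈ {∞, 2, 3, 5, 7, 11, 19, 29, 37, 41}.
v=3: a=3^-2·(≡1), b=3^-2·(≡1) mod 3; (1|3)=+1, (1|3)=+1; (−1)^{-2·-2·1}·(+1)^-2·(+1)^-2 = +1.
v=41: a=41^1·(≡17), b=41^0·(≡22) mod 41; (17|41)=-1, (22|41)=-1; (−1)^{1·0·20}·(-1)^0·(-1)^1 = -1.
v=37: a=37^1·(≡18), b=37^1·(≡3) mod 37; (18|37)=-1, (3|37)=+1; (−1)^{1·1·18}·(-1)^1·(+1)^1 = -1.
v=2: v_2(a)=4, v_2(b)=-2; units ≡ 3, 3 (mod 8); ε·ε+αω+βω = 1·1+4·1+-2·1 ≡ 1  ⇒  (a,b)_2 = -1.
v=7: a=7^1·(≡4), b=7^1·(≡2) mod 7; (4|7)=+1, (2|7)=+1; (−1)^{1·1·3}·(+1)^1·(+1)^1 = -1.
v=29: a=29^1·(≡21), b=29^1·(≡28) mod 29; (21|29)=-1, (28|29)=+1; (−1)^{1·1·14}·(-1)^1·(+1)^1 = -1.
v=5: a=5^0·(≡1), b=5^2·(≡1) mod 5; (1|5)=+1, (1|5)=+1; (−1)^{0·2·2}·(+1)^2·(+1)^0 = +1.
v=19: a=19^2·(≡9), b=19^1·(≡18) mod 19; (9|19)=+1, (18|19)=-1; (−1)^{2·1·9}·(+1)^1·(-1)^2 = +1.
v=11: a=11^1·(≡3), b=11^0·(≡5) mod 11; (3|11)=+1, (5|11)=+1; (−1)^{1·0·5}·(+1)^0·(+1)^1 = +1.
v=∞: -3387461 < 0 and -142709 < 0  ⇒  (a,b)_∞ = -1.
|Ram(-3387461, -142709)| = 6, even; anisotropic at {2, 7, 29, 37, 41, ∞}.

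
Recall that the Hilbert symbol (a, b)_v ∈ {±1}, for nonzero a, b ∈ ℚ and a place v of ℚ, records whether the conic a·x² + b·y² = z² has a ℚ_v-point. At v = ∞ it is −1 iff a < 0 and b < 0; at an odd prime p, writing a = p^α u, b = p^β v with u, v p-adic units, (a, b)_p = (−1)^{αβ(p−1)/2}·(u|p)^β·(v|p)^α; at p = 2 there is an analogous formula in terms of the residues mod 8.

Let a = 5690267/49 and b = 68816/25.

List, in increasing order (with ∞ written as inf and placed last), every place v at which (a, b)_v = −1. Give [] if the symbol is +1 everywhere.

[11, 17, 23, 31]

(a, b) ≡ (47027, 4301) mod (ℚ^×)²; places V = {2, 5, 7, 11, 17, 23, 31, 37, 41, ∞}.
(a,b)_7: α=-2, u≡2; β=0, v≡5 (mod 7); (2|7)=+1, (5|7)=-1; sign (−1)^0·+1^0·-1^-2 = +1.
(a,b)_37: α=1, u≡17; β=0, v≡25 (mod 37); (17|37)=-1, (25|37)=+1; sign (−1)^0·-1^0·+1^1 = +1.
(a,b)_31: α=1, u≡21; β=0, v≡11 (mod 31); (21|31)=-1, (11|31)=-1; sign (−1)^0·-1^0·-1^1 = -1.
(a,b)_2: α=0, β=4; u≡3, v≡5 (mod 8); ε(u)ε(v)=1·0, αω(v)=0·1, βω(u)=4·1; sum ≡ 0  ⇒  +1.
(a,b)_41: α=1, u≡31; β=0, v≡4 (mod 41); (31|41)=+1, (4|41)=+1; sign (−1)^0·+1^0·+1^1 = +1.
(a,b)_17: α=0, u≡12; β=1, v≡13 (mod 17); (12|17)=-1, (13|17)=+1; sign (−1)^0·-1^1·+1^0 = -1.
(a,b)_23: α=0, u≡7; β=1, v≡1 (mod 23); (7|23)=-1, (1|23)=+1; sign (−1)^0·-1^1·+1^0 = -1.
(a,b)_∞: sgn(47027)=+, sgn(4301)=+, so +1.
(a,b)_5: α=0, u≡3; β=-2, v≡1 (mod 5); (3|5)=-1, (1|5)=+1; sign (−1)^0·-1^-2·+1^0 = +1.
(a,b)_11: α=2, u≡7; β=1, v≡10 (mod 11); (7|11)=-1, (10|11)=-1; sign (−1)^0·-1^1·-1^2 = -1.
Ram(47027, 4301) = {11, 17, 23, 31}; no ℚ_11-point on the conic.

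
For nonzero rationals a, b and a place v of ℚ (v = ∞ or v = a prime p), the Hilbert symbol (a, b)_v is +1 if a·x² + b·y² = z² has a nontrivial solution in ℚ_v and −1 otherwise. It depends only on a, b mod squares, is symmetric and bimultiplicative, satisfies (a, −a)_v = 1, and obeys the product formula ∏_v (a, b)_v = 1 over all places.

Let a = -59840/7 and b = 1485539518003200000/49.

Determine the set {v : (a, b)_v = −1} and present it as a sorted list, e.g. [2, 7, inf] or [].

(a, b) ≡ (-6545, 1595) mod (ℚ^×)²; places V = {2, 3, 5, 7, 11, 17, 29, ∞}.
(a,b)_∞: sgn(-6545)=−, sgn(1595)=+, so +1.
(a,b)_29: α=0, u≡23; β=1, v≡21 (mod 29); (23|29)=+1, (21|29)=-1; sign (−1)^0·+1^1·-1^0 = +1.
(a,b)_17: α=1, u≡12; β=4, v≡7 (mod 17); (12|17)=-1, (7|17)=-1; sign (−1)^0·-1^4·-1^1 = -1.
(a,b)_11: α=1, u≡7; β=3, v≡6 (mod 11); (7|11)=-1, (6|11)=-1; sign (−1)^1·-1^3·-1^1 = -1.
(a,b)_7: α=-1, u≡3; β=-2, v≡5 (mod 7); (3|7)=-1, (5|7)=-1; sign (−1)^0·-1^-2·-1^-1 = -1.
(a,b)_3: α=0, u≡1; β=2, v≡2 (mod 3); (1|3)=+1, (2|3)=-1; sign (−1)^0·+1^2·-1^0 = +1.
(a,b)_2: α=6, β=14; u≡7, v≡3 (mod 8); ε(u)ε(v)=1·1, αω(v)=6·1, βω(u)=14·0; sum ≡ 1  ⇒  -1.
(a,b)_5: α=1, u≡1; β=5, v≡1 (mod 5); (1|5)=+1, (1|5)=+1; sign (−1)^0·+1^5·+1^1 = +1.
(-6545, 1595 / ℚ) ramifies at {2, 7, 11, 17}: a division algebra.

[2, 7, 11, 17]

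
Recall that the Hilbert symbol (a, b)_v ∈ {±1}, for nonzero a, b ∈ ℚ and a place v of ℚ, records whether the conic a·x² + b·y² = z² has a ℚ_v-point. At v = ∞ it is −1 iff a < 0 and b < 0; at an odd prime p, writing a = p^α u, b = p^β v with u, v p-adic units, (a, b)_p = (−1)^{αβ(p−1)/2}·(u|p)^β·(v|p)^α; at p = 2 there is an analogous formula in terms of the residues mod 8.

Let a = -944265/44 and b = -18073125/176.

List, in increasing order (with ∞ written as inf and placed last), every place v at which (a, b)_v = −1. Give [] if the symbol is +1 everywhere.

(a, b) ≡ (-19635, -3927) mod (ℚ^×)²; places V = {2, 3, 5, 7, 11, 17, 23, ∞}.
(a,b)_11: α=-1, u≡2; β=-1, v≡8 (mod 11); (2|11)=-1, (8|11)=-1; sign (−1)^1·-1^-1·-1^-1 = -1.
(a,b)_23: α=2, u≡7; β=0, v≡3 (mod 23); (7|23)=-1, (3|23)=+1; sign (−1)^0·-1^0·+1^2 = +1.
(a,b)_2: α=-2, β=-4; u≡5, v≡1 (mod 8); ε(u)ε(v)=0·0, αω(v)=-2·0, βω(u)=-4·1; sum ≡ 0  ⇒  +1.
(a,b)_∞: sgn(-19635)=−, sgn(-3927)=−, so -1.
(a,b)_5: α=1, u≡3; β=4, v≡3 (mod 5); (3|5)=-1, (3|5)=-1; sign (−1)^0·-1^4·-1^1 = -1.
(a,b)_17: α=1, u≡13; β=1, v≡12 (mod 17); (13|17)=+1, (12|17)=-1; sign (−1)^0·+1^1·-1^1 = -1.
(a,b)_3: α=1, u≡1; β=5, v≡2 (mod 3); (1|3)=+1, (2|3)=-1; sign (−1)^1·+1^5·-1^1 = +1.
(a,b)_7: α=1, u≡1; β=1, v≡5 (mod 7); (1|7)=+1, (5|7)=-1; sign (−1)^1·+1^1·-1^1 = +1.
Ram(-19635, -3927) = {5, 11, 17, ∞}; no ℚ_5-point on the conic.

[5, 11, 17, inf]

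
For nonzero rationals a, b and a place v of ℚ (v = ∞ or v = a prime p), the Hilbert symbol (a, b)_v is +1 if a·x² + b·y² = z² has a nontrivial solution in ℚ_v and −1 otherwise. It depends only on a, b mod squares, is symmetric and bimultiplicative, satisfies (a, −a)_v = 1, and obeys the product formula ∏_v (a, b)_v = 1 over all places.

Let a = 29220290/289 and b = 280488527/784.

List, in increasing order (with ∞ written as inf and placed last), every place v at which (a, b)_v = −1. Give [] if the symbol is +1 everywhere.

Mod squares: a ≡ 241490, b ≡ 2318087. Check v ∈ {∞, 2, 5, 7, 11, 17, 19, 31, 37, 41, 43, 47}.
v=7: a=7^0·(≡4), b=7^-2·(≡2) mod 7; (4|7)=+1, (2|7)=+1; (−1)^{0·-2·3}·(+1)^-2·(+1)^0 = +1.
v=37: a=37^0·(≡34), b=37^1·(≡9) mod 37; (34|37)=+1, (9|37)=+1; (−1)^{0·1·18}·(+1)^1·(+1)^0 = +1.
v=31: a=31^1·(≡19), b=31^1·(≡19) mod 31; (19|31)=+1, (19|31)=+1; (−1)^{1·1·15}·(+1)^1·(+1)^1 = -1.
v=41: a=41^1·(≡14), b=41^0·(≡13) mod 41; (14|41)=-1, (13|41)=-1; (−1)^{1·0·20}·(-1)^0·(-1)^1 = -1.
v=5: a=5^1·(≡2), b=5^0·(≡3) mod 5; (2|5)=-1, (3|5)=-1; (−1)^{1·0·2}·(-1)^0·(-1)^1 = -1.
v=47: a=47^0·(≡2), b=47^1·(≡24) mod 47; (2|47)=+1, (24|47)=+1; (−1)^{0·1·23}·(+1)^1·(+1)^0 = +1.
v=19: a=19^1·(≡3), b=19^0·(≡4) mod 19; (3|19)=-1, (4|19)=+1; (−1)^{1·0·9}·(-1)^0·(+1)^1 = +1.
v=∞: 241490 > 0 and 2318087 > 0  ⇒  (a,b)_∞ = +1.
v=2: v_2(a)=1, v_2(b)=-4; units ≡ 1, 7 (mod 8); ε·ε+αω+βω = 0·1+1·0+-4·0 ≡ 0  ⇒  (a,b)_2 = +1.
v=11: a=11^2·(≡6), b=11^2·(≡8) mod 11; (6|11)=-1, (8|11)=-1; (−1)^{2·2·5}·(-1)^2·(-1)^2 = +1.
v=17: a=17^-2·(≡10), b=17^0·(≡1) mod 17; (10|17)=-1, (1|17)=+1; (−1)^{-2·0·8}·(-1)^0·(+1)^-2 = +1.
v=43: a=43^0·(≡30), b=43^1·(≡19) mod 43; (30|43)=-1, (19|43)=-1; (−1)^{0·1·21}·(-1)^1·(-1)^0 = -1.
(241490, 2318087 / ℚ) ramifies at {5, 31, 41, 43}: a division algebra.

[5, 31, 41, 43]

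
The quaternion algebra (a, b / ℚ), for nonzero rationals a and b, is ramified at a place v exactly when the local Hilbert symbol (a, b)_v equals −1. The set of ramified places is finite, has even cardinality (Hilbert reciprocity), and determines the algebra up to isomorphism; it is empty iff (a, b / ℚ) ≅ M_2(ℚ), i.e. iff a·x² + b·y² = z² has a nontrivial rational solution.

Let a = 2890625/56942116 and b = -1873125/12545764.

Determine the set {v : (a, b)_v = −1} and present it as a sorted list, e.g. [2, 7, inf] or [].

(a, b) ≡ (185, -37) mod (ℚ^×)²; places V = {2, 3, 5, 7, 11, 23, 37, ∞}.
(a,b)_11: α=-2, u≡9; β=-2, v≡6 (mod 11); (9|11)=+1, (6|11)=-1; sign (−1)^0·+1^-2·-1^-2 = +1.
(a,b)_23: α=0, u≡2; β=-2, v≡6 (mod 23); (2|23)=+1, (6|23)=+1; sign (−1)^0·+1^-2·+1^0 = +1.
(a,b)_3: α=0, u≡2; β=4, v≡2 (mod 3); (2|3)=-1, (2|3)=-1; sign (−1)^0·-1^4·-1^0 = +1.
(a,b)_7: α=-6, u≡3; β=-2, v≡3 (mod 7); (3|7)=-1, (3|7)=-1; sign (−1)^0·-1^-2·-1^-6 = +1.
(a,b)_5: α=7, u≡2; β=4, v≡2 (mod 5); (2|5)=-1, (2|5)=-1; sign (−1)^0·-1^4·-1^7 = -1.
(a,b)_∞: sgn(185)=+, sgn(-37)=−, so +1.
(a,b)_2: α=-2, β=-2; u≡1, v≡3 (mod 8); ε(u)ε(v)=0·1, αω(v)=-2·1, βω(u)=-2·0; sum ≡ 0  ⇒  +1.
(a,b)_37: α=1, u≡23; β=1, v≡21 (mod 37); (23|37)=-1, (21|37)=+1; sign (−1)^0·-1^1·+1^1 = -1.
(185, -37 / ℚ) ramifies at {5, 37}: a division algebra.

[5, 37]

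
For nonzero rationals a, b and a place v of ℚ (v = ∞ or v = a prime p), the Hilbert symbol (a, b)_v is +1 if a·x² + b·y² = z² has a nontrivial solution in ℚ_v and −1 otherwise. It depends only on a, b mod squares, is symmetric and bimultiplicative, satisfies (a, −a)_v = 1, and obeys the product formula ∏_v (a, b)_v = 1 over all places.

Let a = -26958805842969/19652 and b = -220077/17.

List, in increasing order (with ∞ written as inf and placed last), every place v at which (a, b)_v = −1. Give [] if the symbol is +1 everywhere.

[2, 17, 19, inf]

(a, b) ≡ (-17, -46189) mod (ℚ^×)²; places V = {2, 3, 7, 11, 13, 17, 19, ∞}.
(a,b)_3: α=2, u≡1; β=4, v≡2 (mod 3); (1|3)=+1, (2|3)=-1; sign (−1)^0·+1^4·-1^2 = +1.
(a,b)_17: α=-3, u≡13; β=-1, v≡5 (mod 17); (13|17)=+1, (5|17)=-1; sign (−1)^0·+1^-1·-1^-3 = -1.
(a,b)_7: α=4, u≡4; β=0, v≡1 (mod 7); (4|7)=+1, (1|7)=+1; sign (−1)^0·+1^0·+1^4 = +1.
(a,b)_2: α=-2, β=0; u≡7, v≡3 (mod 8); ε(u)ε(v)=1·1, αω(v)=-2·1, βω(u)=0·0; sum ≡ 1  ⇒  -1.
(a,b)_11: α=2, u≡1; β=1, v≡4 (mod 11); (1|11)=+1, (4|11)=+1; sign (−1)^0·+1^1·+1^2 = +1.
(a,b)_∞: sgn(-17)=−, sgn(-46189)=−, so -1.
(a,b)_13: α=4, u≡4; β=1, v≡9 (mod 13); (4|13)=+1, (9|13)=+1; sign (−1)^0·+1^1·+1^4 = +1.
(a,b)_19: α=2, u≡10; β=1, v≡6 (mod 19); (10|19)=-1, (6|19)=+1; sign (−1)^0·-1^1·+1^2 = -1.
Ram(-17, -46189) = {2, 17, 19, ∞}; no ℚ_2-point on the conic.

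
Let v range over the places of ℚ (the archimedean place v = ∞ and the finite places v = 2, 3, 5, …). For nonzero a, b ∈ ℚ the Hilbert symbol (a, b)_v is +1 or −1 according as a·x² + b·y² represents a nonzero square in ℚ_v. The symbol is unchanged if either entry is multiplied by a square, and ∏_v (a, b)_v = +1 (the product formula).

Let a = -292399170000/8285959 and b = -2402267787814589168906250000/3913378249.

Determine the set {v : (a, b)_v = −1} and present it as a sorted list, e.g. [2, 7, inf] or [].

[31, inf]

(a, b) ≡ (-51243, -8729) mod (ℚ^×)²; places V = {2, 3, 5, 7, 11, 13, 19, 29, 31, 43, 47, ∞}.
(a,b)_∞: sgn(-51243)=−, sgn(-8729)=−, so -1.
(a,b)_11: α=-2, u≡2; β=-6, v≡3 (mod 11); (2|11)=-1, (3|11)=+1; sign (−1)^0·-1^-6·+1^-2 = +1.
(a,b)_47: α=-2, u≡27; β=-2, v≡40 (mod 47); (27|47)=+1, (40|47)=-1; sign (−1)^0·+1^-2·-1^-2 = +1.
(a,b)_29: α=1, u≡3; β=3, v≡3 (mod 29); (3|29)=-1, (3|29)=-1; sign (−1)^0·-1^3·-1^1 = +1.
(a,b)_43: α=0, u≡6; β=1, v≡39 (mod 43); (6|43)=+1, (39|43)=-1; sign (−1)^0·+1^1·-1^0 = +1.
(a,b)_5: α=4, u≡2; β=10, v≡1 (mod 5); (2|5)=-1, (1|5)=+1; sign (−1)^0·-1^10·+1^4 = +1.
(a,b)_7: α=2, u≡4; β=3, v≡6 (mod 7); (4|7)=+1, (6|7)=-1; sign (−1)^0·+1^3·-1^2 = +1.
(a,b)_19: α=3, u≡17; β=2, v≡1 (mod 19); (17|19)=+1, (1|19)=+1; sign (−1)^0·+1^2·+1^3 = +1.
(a,b)_31: α=-1, u≡3; β=2, v≡23 (mod 31); (3|31)=-1, (23|31)=-1; sign (−1)^0·-1^2·-1^-1 = -1.
(a,b)_3: α=1, u≡1; β=6, v≡1 (mod 3); (1|3)=+1, (1|3)=+1; sign (−1)^0·+1^6·+1^1 = +1.
(a,b)_2: α=4, β=4; u≡5, v≡7 (mod 8); ε(u)ε(v)=0·1, αω(v)=4·0, βω(u)=4·1; sum ≡ 0  ⇒  +1.
(a,b)_13: α=0, u≡4; β=2, v≡11 (mod 13); (4|13)=+1, (11|13)=-1; sign (−1)^0·+1^2·-1^0 = +1.
(-51243, -8729 / ℚ) ramifies at {31, ∞}: a division algebra.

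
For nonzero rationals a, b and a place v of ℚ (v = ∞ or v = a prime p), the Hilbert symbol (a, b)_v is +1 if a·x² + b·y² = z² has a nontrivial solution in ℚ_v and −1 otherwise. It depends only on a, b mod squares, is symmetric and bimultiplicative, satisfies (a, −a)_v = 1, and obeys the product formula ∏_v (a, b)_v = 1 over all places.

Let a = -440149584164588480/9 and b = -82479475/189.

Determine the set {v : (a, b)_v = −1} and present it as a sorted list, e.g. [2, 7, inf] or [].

[7, inf]

(a, b) ≡ (-95, -191919) mod (ℚ^×)²; places V = {2, 3, 5, 7, 13, 19, 37, ∞}.
(a,b)_7: α=4, u≡5; β=-1, v≡1 (mod 7); (5|7)=-1, (1|7)=+1; sign (−1)^0·-1^-1·+1^4 = -1.
(a,b)_2: α=6, β=0; u≡1, v≡1 (mod 8); ε(u)ε(v)=0·0, αω(v)=6·0, βω(u)=0·0; sum ≡ 0  ⇒  +1.
(a,b)_5: α=1, u≡1; β=2, v≡4 (mod 5); (1|5)=+1, (4|5)=+1; sign (−1)^0·+1^2·+1^1 = +1.
(a,b)_∞: sgn(-95)=−, sgn(-191919)=−, so -1.
(a,b)_13: α=2, u≡1; β=1, v≡7 (mod 13); (1|13)=+1, (7|13)=-1; sign (−1)^0·+1^1·-1^2 = +1.
(a,b)_3: α=-2, u≡1; β=-3, v≡2 (mod 3); (1|3)=+1, (2|3)=-1; sign (−1)^0·+1^-3·-1^-2 = +1.
(a,b)_37: α=2, u≡7; β=1, v≡28 (mod 37); (7|37)=+1, (28|37)=+1; sign (−1)^0·+1^1·+1^2 = +1.
(a,b)_19: α=5, u≡8; β=3, v≡17 (mod 19); (8|19)=-1, (17|19)=+1; sign (−1)^1·-1^3·+1^5 = +1.
Ram(-95, -191919) = {7, ∞}; no ℚ_7-point on the conic.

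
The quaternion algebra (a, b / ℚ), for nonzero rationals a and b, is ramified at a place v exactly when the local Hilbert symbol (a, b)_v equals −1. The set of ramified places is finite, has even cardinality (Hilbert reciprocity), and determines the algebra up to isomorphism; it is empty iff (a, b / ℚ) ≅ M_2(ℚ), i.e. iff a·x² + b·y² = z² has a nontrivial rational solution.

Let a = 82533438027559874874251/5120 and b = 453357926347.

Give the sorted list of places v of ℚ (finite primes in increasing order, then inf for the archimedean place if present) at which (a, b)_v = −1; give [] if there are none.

[2, 5, 23, 29]

(a, b) ≡ (4495, 667) mod (ℚ^×)²; places V = {2, 5, 19, 23, 29, 31, ∞}.
(a,b)_23: α=2, u≡21; β=1, v≡13 (mod 23); (21|23)=-1, (13|23)=+1; sign (−1)^0·-1^1·+1^2 = -1.
(a,b)_29: α=9, u≡2; β=5, v≡5 (mod 29); (2|29)=-1, (5|29)=+1; sign (−1)^0·-1^5·+1^9 = -1.
(a,b)_31: α=3, u≡27; β=2, v≡8 (mod 31); (27|31)=-1, (8|31)=+1; sign (−1)^0·-1^2·+1^3 = +1.
(a,b)_2: α=-10, β=0; u≡7, v≡3 (mod 8); ε(u)ε(v)=1·1, αω(v)=-10·1, βω(u)=0·0; sum ≡ 1  ⇒  -1.
(a,b)_5: α=-1, u≡4; β=0, v≡2 (mod 5); (4|5)=+1, (2|5)=-1; sign (−1)^0·+1^0·-1^-1 = -1.
(a,b)_19: α=2, u≡6; β=0, v≡18 (mod 19); (6|19)=+1, (18|19)=-1; sign (−1)^0·+1^0·-1^2 = +1.
(a,b)_∞: sgn(4495)=+, sgn(667)=+, so +1.
|Ram(4495, 667)| = 4, even; anisotropic at {2, 5, 23, 29}.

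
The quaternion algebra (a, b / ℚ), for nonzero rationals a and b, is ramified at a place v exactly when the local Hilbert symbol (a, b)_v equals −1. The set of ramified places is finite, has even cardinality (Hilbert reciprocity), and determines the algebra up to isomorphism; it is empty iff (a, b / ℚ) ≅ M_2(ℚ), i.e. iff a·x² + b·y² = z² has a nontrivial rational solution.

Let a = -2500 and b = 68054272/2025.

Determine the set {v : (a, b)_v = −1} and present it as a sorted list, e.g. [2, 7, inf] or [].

Mod squares: a ≡ -1, b ≡ 13. Check v ∈ {∞, 2, 3, 5, 11, 13}.
v=∞: -1 < 0 and 13 > 0  ⇒  (a,b)_∞ = +1.
v=13: a=13^0·(≡9), b=13^3·(≡1) mod 13; (9|13)=+1, (1|13)=+1; (−1)^{0·3·6}·(+1)^3·(+1)^0 = +1.
v=11: a=11^0·(≡8), b=11^2·(≡2) mod 11; (8|11)=-1, (2|11)=-1; (−1)^{0·2·5}·(-1)^2·(-1)^0 = +1.
v=5: a=5^4·(≡1), b=5^-2·(≡2) mod 5; (1|5)=+1, (2|5)=-1; (−1)^{4·-2·2}·(+1)^-2·(-1)^4 = +1.
v=2: v_2(a)=2, v_2(b)=8; units ≡ 7, 5 (mod 8); ε·ε+αω+βω = 1·0+2·1+8·0 ≡ 0  ⇒  (a,b)_2 = +1.
v=3: a=3^0·(≡2), b=3^-4·(≡1) mod 3; (2|3)=-1, (1|3)=+1; (−1)^{0·-4·1}·(-1)^-4·(+1)^0 = +1.
Ram(a, b) = ∅: the form -1·x² + 13·y² − z² is isotropic over every ℚ_v, so by Hasse–Minkowski it is isotropic over ℚ.

[]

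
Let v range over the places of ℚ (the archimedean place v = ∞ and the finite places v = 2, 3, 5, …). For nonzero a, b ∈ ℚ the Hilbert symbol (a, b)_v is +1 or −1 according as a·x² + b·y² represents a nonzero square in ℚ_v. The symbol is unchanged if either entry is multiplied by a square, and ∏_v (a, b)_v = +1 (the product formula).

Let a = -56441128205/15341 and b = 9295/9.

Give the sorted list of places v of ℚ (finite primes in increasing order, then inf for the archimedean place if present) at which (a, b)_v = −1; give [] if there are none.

Mod squares: a ≡ -111795145, b ≡ 55. Check v ∈ {∞, 2, 3, 5, 7, 11, 13, 17, 19, 23, 29, 31}.
v=23: a=23^-2·(≡12), b=23^0·(≡8) mod 23; (12|23)=+1, (8|23)=+1; (−1)^{-2·0·11}·(+1)^0·(+1)^-2 = +1.
v=∞: -111795145 < 0 and 55 > 0  ⇒  (a,b)_∞ = +1.
v=17: a=17^1·(≡11), b=17^0·(≡9) mod 17; (11|17)=-1, (9|17)=+1; (−1)^{1·0·8}·(-1)^0·(+1)^1 = +1.
v=29: a=29^-1·(≡20), b=29^0·(≡21) mod 29; (20|29)=+1, (21|29)=-1; (−1)^{-1·0·14}·(+1)^0·(-1)^-1 = -1.
v=7: a=7^1·(≡3), b=7^0·(≡3) mod 7; (3|7)=-1, (3|7)=-1; (−1)^{1·0·3}·(-1)^0·(-1)^1 = -1.
v=13: a=13^0·(≡6), b=13^2·(≡9) mod 13; (6|13)=-1, (9|13)=+1; (−1)^{0·2·6}·(-1)^2·(+1)^0 = +1.
v=5: a=5^1·(≡4), b=5^1·(≡1) mod 5; (4|5)=+1, (1|5)=+1; (−1)^{1·1·2}·(+1)^1·(+1)^1 = +1.
v=2: v_2(a)=0, v_2(b)=0; units ≡ 7, 7 (mod 8); ε·ε+αω+βω = 1·1+0·0+0·0 ≡ 1  ⇒  (a,b)_2 = -1.
v=19: a=19^1·(≡13), b=19^0·(≡11) mod 19; (13|19)=-1, (11|19)=+1; (−1)^{1·0·9}·(-1)^0·(+1)^1 = +1.
v=31: a=31^1·(≡16), b=31^0·(≡27) mod 31; (16|31)=+1, (27|31)=-1; (−1)^{1·0·15}·(+1)^0·(-1)^1 = -1.
v=11: a=11^5·(≡7), b=11^1·(≡1) mod 11; (7|11)=-1, (1|11)=+1; (−1)^{5·1·5}·(-1)^1·(+1)^5 = +1.
v=3: a=3^0·(≡2), b=3^-2·(≡1) mod 3; (2|3)=-1, (1|3)=+1; (−1)^{0·-2·1}·(-1)^-2·(+1)^0 = +1.
Ram(-111795145, 55) = {2, 7, 29, 31}; no ℚ_2-point on the conic.

[2, 7, 29, 31]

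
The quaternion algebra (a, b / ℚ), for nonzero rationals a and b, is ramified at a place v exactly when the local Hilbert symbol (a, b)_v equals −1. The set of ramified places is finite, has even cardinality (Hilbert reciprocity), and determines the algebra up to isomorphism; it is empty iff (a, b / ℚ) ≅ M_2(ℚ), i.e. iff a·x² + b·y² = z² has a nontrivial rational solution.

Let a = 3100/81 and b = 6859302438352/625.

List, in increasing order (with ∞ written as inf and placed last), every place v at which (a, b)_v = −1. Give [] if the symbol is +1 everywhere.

[13, 19, 29, 31]

(a, b) ≡ (31, 9104173) mod (ℚ^×)²; places V = {2, 3, 5, 7, 13, 19, 29, 31, 41, ∞}.
(a,b)_41: α=0, u≡16; β=1, v≡14 (mod 41); (16|41)=+1, (14|41)=-1; sign (−1)^0·+1^1·-1^0 = +1.
(a,b)_13: α=0, u≡2; β=1, v≡8 (mod 13); (2|13)=-1, (8|13)=-1; sign (−1)^0·-1^1·-1^0 = -1.
(a,b)_19: α=0, u≡12; β=1, v≡6 (mod 19); (12|19)=-1, (6|19)=+1; sign (−1)^0·-1^1·+1^0 = -1.
(a,b)_2: α=2, β=4; u≡7, v≡5 (mod 8); ε(u)ε(v)=1·0, αω(v)=2·1, βω(u)=4·0; sum ≡ 0  ⇒  +1.
(a,b)_∞: sgn(31)=+, sgn(9104173)=+, so +1.
(a,b)_31: α=1, u≡2; β=3, v≡5 (mod 31); (2|31)=+1, (5|31)=+1; sign (−1)^1·+1^3·+1^1 = -1.
(a,b)_29: α=0, u≡15; β=1, v≡3 (mod 29); (15|29)=-1, (3|29)=-1; sign (−1)^0·-1^1·-1^0 = -1.
(a,b)_5: α=2, u≡4; β=-4, v≡2 (mod 5); (4|5)=+1, (2|5)=-1; sign (−1)^0·+1^-4·-1^2 = +1.
(a,b)_7: α=0, u≡5; β=2, v≡2 (mod 7); (5|7)=-1, (2|7)=+1; sign (−1)^0·-1^2·+1^0 = +1.
(a,b)_3: α=-4, u≡1; β=0, v≡1 (mod 3); (1|3)=+1, (1|3)=+1; sign (−1)^0·+1^0·+1^-4 = +1.
Ram(31, 9104173) = {13, 19, 29, 31}; no ℚ_13-point on the conic.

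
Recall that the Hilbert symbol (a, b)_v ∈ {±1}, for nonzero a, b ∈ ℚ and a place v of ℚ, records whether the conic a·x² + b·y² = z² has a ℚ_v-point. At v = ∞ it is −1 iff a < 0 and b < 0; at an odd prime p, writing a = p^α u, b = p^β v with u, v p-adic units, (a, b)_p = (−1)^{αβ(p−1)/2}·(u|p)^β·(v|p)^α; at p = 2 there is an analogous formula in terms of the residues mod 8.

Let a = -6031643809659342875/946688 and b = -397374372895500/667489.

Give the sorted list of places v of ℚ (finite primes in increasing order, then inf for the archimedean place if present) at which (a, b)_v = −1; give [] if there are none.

[2, 11, 13, inf]

Mod squares: a ≡ -70, b ≡ -12155. Check v ∈ {∞, 2, 3, 5, 7, 11, 13, 17, 19, 41, 43}.
v=13: a=13^2·(≡8), b=13^1·(≡9) mod 13; (8|13)=-1, (9|13)=+1; (−1)^{2·1·6}·(-1)^1·(+1)^2 = -1.
v=∞: -70 < 0 and -12155 < 0  ⇒  (a,b)_∞ = -1.
v=11: a=11^2·(≡7), b=11^1·(≡6) mod 11; (7|11)=-1, (6|11)=-1; (−1)^{2·1·5}·(-1)^1·(-1)^2 = -1.
v=7: a=7^5·(≡1), b=7^4·(≡1) mod 7; (1|7)=+1, (1|7)=+1; (−1)^{5·4·3}·(+1)^4·(+1)^5 = +1.
v=2: v_2(a)=-9, v_2(b)=2; units ≡ 5, 5 (mod 8); ε·ε+αω+βω = 0·0+-9·1+2·1 ≡ 1  ⇒  (a,b)_2 = -1.
v=41: a=41^2·(≡38), b=41^2·(≡13) mod 41; (38|41)=-1, (13|41)=-1; (−1)^{2·2·20}·(-1)^2·(-1)^2 = +1.
v=5: a=5^3·(≡4), b=5^3·(≡4) mod 5; (4|5)=+1, (4|5)=+1; (−1)^{3·3·2}·(+1)^3·(+1)^3 = +1.
v=19: a=19^0·(≡4), b=19^-2·(≡11) mod 19; (4|19)=+1, (11|19)=+1; (−1)^{0·-2·9}·(+1)^-2·(+1)^0 = +1.
v=3: a=3^0·(≡2), b=3^4·(≡1) mod 3; (2|3)=-1, (1|3)=+1; (−1)^{0·4·1}·(-1)^4·(+1)^0 = +1.
v=17: a=17^4·(≡16), b=17^1·(≡13) mod 17; (16|17)=+1, (13|17)=+1; (−1)^{4·1·8}·(+1)^1·(+1)^4 = +1.
v=43: a=43^-2·(≡40), b=43^-2·(≡13) mod 43; (40|43)=+1, (13|43)=+1; (−1)^{-2·-2·21}·(+1)^-2·(+1)^-2 = +1.
|Ram(-70, -12155)| = 4, even; anisotropic at {2, 11, 13, ∞}.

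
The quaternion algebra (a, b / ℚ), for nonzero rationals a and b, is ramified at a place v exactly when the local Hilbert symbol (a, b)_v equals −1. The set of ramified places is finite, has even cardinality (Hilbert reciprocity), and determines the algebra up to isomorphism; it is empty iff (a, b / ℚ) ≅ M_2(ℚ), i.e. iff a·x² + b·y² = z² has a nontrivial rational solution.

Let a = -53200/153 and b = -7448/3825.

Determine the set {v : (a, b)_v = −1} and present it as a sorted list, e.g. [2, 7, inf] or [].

[2, 7, 17, inf]

Mod squares: a ≡ -2261, b ≡ -646. Check v ∈ {∞, 2, 3, 5, 7, 17, 19}.
v=17: a=17^-1·(≡3), b=17^-1·(≡8) mod 17; (3|17)=-1, (8|17)=+1; (−1)^{-1·-1·8}·(-1)^-1·(+1)^-1 = -1.
v=2: v_2(a)=4, v_2(b)=3; units ≡ 3, 5 (mod 8); ε·ε+αω+βω = 1·0+4·1+3·1 ≡ 1  ⇒  (a,b)_2 = -1.
v=7: a=7^1·(≡5), b=7^2·(≡3) mod 7; (5|7)=-1, (3|7)=-1; (−1)^{1·2·3}·(-1)^2·(-1)^1 = -1.
v=5: a=5^2·(≡4), b=5^-2·(≡4) mod 5; (4|5)=+1, (4|5)=+1; (−1)^{2·-2·2}·(+1)^-2·(+1)^2 = +1.
v=19: a=19^1·(≡12), b=19^1·(≡17) mod 19; (12|19)=-1, (17|19)=+1; (−1)^{1·1·9}·(-1)^1·(+1)^1 = +1.
v=3: a=3^-2·(≡1), b=3^-2·(≡2) mod 3; (1|3)=+1, (2|3)=-1; (−1)^{-2·-2·1}·(+1)^-2·(-1)^-2 = +1.
v=∞: -2261 < 0 and -646 < 0  ⇒  (a,b)_∞ = -1.
Ram(-2261, -646) = {2, 7, 17, ∞}; no ℚ_2-point on the conic.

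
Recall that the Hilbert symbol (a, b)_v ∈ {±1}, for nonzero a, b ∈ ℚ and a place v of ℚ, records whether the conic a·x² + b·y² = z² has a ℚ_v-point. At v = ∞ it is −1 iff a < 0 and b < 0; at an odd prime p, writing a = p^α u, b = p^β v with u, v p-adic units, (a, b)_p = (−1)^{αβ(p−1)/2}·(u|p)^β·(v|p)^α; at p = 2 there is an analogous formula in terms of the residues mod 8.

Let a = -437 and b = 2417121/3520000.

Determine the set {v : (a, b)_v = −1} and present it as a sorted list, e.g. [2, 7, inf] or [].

[19, 29]

(a, b) ≡ (-437, 13398) mod (ℚ^×)²; places V = {2, 3, 5, 7, 11, 19, 23, 29, ∞}.
(a,b)_11: α=0, u≡3; β=-1, v≡8 (mod 11); (3|11)=+1, (8|11)=-1; sign (−1)^0·+1^-1·-1^0 = +1.
(a,b)_23: α=1, u≡4; β=0, v≡13 (mod 23); (4|23)=+1, (13|23)=+1; sign (−1)^0·+1^0·+1^1 = +1.
(a,b)_19: α=1, u≡15; β=0, v≡12 (mod 19); (15|19)=-1, (12|19)=-1; sign (−1)^0·-1^0·-1^1 = -1.
(a,b)_3: α=0, u≡1; β=5, v≡2 (mod 3); (1|3)=+1, (2|3)=-1; sign (−1)^0·+1^5·-1^0 = +1.
(a,b)_7: α=0, u≡4; β=3, v≡5 (mod 7); (4|7)=+1, (5|7)=-1; sign (−1)^0·+1^3·-1^0 = +1.
(a,b)_5: α=0, u≡3; β=-4, v≡3 (mod 5); (3|5)=-1, (3|5)=-1; sign (−1)^0·-1^-4·-1^0 = +1.
(a,b)_2: α=0, β=-9; u≡3, v≡3 (mod 8); ε(u)ε(v)=1·1, αω(v)=0·1, βω(u)=-9·1; sum ≡ 0  ⇒  +1.
(a,b)_29: α=0, u≡27; β=1, v≡10 (mod 29); (27|29)=-1, (10|29)=-1; sign (−1)^0·-1^1·-1^0 = -1.
(a,b)_∞: sgn(-437)=−, sgn(13398)=+, so +1.
|Ram(-437, 13398)| = 2, even; anisotropic at {19, 29}.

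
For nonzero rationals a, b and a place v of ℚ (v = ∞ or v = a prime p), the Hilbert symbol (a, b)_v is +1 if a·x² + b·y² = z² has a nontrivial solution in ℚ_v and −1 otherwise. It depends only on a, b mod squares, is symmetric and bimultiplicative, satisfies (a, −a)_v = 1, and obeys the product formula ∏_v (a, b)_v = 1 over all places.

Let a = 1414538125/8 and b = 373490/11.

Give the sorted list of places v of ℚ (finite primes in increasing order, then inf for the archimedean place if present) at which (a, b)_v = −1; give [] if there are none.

Mod squares: a ≡ 92378, b ≡ 24310. Check v ∈ {∞, 2, 5, 7, 11, 13, 17, 19}.
v=2: v_2(a)=-3, v_2(b)=1; units ≡ 5, 3 (mod 8); ε·ε+αω+βω = 0·1+-3·1+1·1 ≡ 0  ⇒  (a,b)_2 = +1.
v=11: a=11^1·(≡1), b=11^-1·(≡7) mod 11; (1|11)=+1, (7|11)=-1; (−1)^{1·-1·5}·(+1)^-1·(-1)^1 = +1.
v=17: a=17^1·(≡14), b=17^1·(≡16) mod 17; (14|17)=-1, (16|17)=+1; (−1)^{1·1·8}·(-1)^1·(+1)^1 = -1.
v=7: a=7^2·(≡6), b=7^0·(≡3) mod 7; (6|7)=-1, (3|7)=-1; (−1)^{2·0·3}·(-1)^0·(-1)^2 = +1.
v=19: a=19^1·(≡17), b=19^0·(≡11) mod 19; (17|19)=+1, (11|19)=+1; (−1)^{1·0·9}·(+1)^0·(+1)^1 = +1.
v=5: a=5^4·(≡2), b=5^1·(≡3) mod 5; (2|5)=-1, (3|5)=-1; (−1)^{4·1·2}·(-1)^1·(-1)^4 = -1.
v=∞: 92378 > 0 and 24310 > 0  ⇒  (a,b)_∞ = +1.
v=13: a=13^1·(≡5), b=13^3·(≡6) mod 13; (5|13)=-1, (6|13)=-1; (−1)^{1·3·6}·(-1)^3·(-1)^1 = +1.
Ram(92378, 24310) = {5, 17}; no ℚ_5-point on the conic.

[5, 17]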